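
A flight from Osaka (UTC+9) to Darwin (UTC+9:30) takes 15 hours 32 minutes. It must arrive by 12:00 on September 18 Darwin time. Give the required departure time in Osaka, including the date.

Target arrival in UTC: 12:00 − 9:30 = 02:30 on Sep 18.
Subtract 15 hours and 32 minutes → departure 10:58 UTC on Sep 17.
Osaka is UTC+9:00: 10:58 + 9:00 = 19:58 on Sep 17.

19:58 on September 17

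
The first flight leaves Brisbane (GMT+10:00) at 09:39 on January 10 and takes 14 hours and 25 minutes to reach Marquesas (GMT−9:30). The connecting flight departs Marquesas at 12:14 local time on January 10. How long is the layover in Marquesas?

7 hours 40 minutes

Convert departure to UTC: 09:39 − 10:00 = 23:39 UTC on Jan 9.
Add 14 hours and 25 minutes flight time → 14:04 UTC (Jan 10).
Marquesas is UTC−9:30, so local arrival = 14:04 − 9:30 = 04:34 on Jan 10.
Layover = 12:14 − 04:34 = 7 hours 40 minutes.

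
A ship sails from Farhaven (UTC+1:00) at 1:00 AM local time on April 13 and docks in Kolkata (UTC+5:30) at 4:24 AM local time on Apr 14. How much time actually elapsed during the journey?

22 hours 54 minutes

Departure in UTC: 1:00 AM − 1:00 = 12:00 AM on Apr 13.
Arrival in UTC: 4:24 AM − 5:30 = 10:54 PM on Apr 13.
Elapsed = 10:54 PM − 12:00 AM = 22 hours 54 minutes.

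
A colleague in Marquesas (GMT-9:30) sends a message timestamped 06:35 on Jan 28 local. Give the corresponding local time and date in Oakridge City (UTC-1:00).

In UTC: 06:35 + 9:30 = 16:05 on Jan 28.
Oakridge City is UTC−1:00: 16:05 − 1:00 = 15:05 on Jan 28.

15:05 on January 28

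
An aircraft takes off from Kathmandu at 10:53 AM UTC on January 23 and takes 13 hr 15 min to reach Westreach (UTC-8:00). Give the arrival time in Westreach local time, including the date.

4:08 PM on Jan 23

Departure is given in UTC: 10:53 AM on Jan 23.
Add 13 hours 15 minutes → 12:08 AM UTC (Jan 24).
Westreach is UTC−8:00: 12:08 AM − 8:00 = 4:08 PM on Jan 23.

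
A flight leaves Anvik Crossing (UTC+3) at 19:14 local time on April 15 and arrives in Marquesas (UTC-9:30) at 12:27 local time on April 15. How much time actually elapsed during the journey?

Marquesas is 12:30 behind Anvik Crossing.
Clock-face elapsed time (ignoring zones) is −6 hours 47 minutes.
Actual elapsed = −6 hours 47 minutes + 12:30 = 5 hours 43 minutes.

5 hours 43 minutes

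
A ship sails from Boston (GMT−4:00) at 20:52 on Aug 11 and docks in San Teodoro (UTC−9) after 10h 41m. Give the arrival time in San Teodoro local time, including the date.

Convert departure to UTC: 20:52 + 4:00 = 00:52 UTC on Aug 12.
Add 10 hours 41 minutes travel time → 11:33 UTC.
San Teodoro is UTC−9:00, so local arrival = 11:33 − 9:00 = 02:33 on Aug 12.

02:33 on Aug 12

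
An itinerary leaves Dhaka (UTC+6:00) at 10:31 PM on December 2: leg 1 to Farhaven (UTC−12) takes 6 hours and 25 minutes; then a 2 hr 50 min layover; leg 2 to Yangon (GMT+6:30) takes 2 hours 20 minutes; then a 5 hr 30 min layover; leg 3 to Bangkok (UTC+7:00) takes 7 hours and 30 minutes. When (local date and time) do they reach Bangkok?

12:06 AM on Dec 4

Convert departure to UTC: 10:31 PM − 6:00 = 4:31 PM UTC on Dec 2.
Add 6 hours 25 minutes leg 1 → 10:56 PM UTC.
Add 2 hours 50 minutes layover in Farhaven → 1:46 AM UTC (Dec 3).
Add 2 hours 20 minutes leg 2 → 4:06 AM UTC.
Add 5 hours 30 minutes layover in Yangon → 9:36 AM UTC.
Add 7 hours 30 minutes leg 3 → 5:06 PM UTC.
Bangkok is UTC+7:00, so local arrival = 5:06 PM + 7:00 = 12:06 AM on Dec 4.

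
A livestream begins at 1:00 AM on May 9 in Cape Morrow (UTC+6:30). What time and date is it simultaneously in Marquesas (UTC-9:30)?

9:00 AM on May 8

In UTC: 1:00 AM − 6:30 = 6:30 PM on May 8.
Marquesas is UTC−9:30: 6:30 PM − 9:30 = 9:00 AM on May 8.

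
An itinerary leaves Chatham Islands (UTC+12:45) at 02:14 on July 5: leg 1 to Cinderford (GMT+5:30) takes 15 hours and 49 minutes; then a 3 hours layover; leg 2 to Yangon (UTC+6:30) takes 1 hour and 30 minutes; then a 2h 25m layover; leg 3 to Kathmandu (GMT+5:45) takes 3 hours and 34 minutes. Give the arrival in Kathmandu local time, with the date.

21:32 on Jul 5

Convert departure to UTC: 02:14 − 12:45 = 13:29 UTC on Jul 4.
Add 15 hours and 49 minutes leg 1 → 05:18 UTC (Jul 5).
Add 3 hours layover in Cinderford → 08:18 UTC.
Add 1 hour and 30 minutes leg 2 → 09:48 UTC.
Add 2 hours and 25 minutes layover in Yangon → 12:13 UTC.
Add 3 hours 34 minutes leg 3 → 15:47 UTC.
Kathmandu is UTC+5:45, so local arrival = 15:47 + 5:45 = 21:32 on Jul 5.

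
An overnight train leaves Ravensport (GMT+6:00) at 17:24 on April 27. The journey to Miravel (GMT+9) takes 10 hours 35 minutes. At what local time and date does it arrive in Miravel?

Convert departure to UTC: 17:24 − 6:00 = 11:24 UTC on Apr 27.
Add 10 hours 35 minutes travel time → 21:59 UTC.
Miravel is UTC+9:00, so local arrival = 21:59 + 9:00 = 06:59 on Apr 28.

06:59 on Apr 28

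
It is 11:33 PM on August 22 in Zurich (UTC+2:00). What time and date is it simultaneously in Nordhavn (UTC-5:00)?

4:33 PM on August 22

In UTC: 11:33 PM − 2:00 = 9:33 PM on Aug 22.
Nordhavn is UTC−5:00: 9:33 PM − 5:00 = 4:33 PM on Aug 22.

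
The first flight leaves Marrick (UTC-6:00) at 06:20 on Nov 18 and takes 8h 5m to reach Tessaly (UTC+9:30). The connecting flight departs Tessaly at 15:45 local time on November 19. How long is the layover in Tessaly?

Convert departure to UTC: 06:20 + 6:00 = 12:20 UTC on Nov 18.
Add 8 hours and 5 minutes flight time → 20:25 UTC.
Tessaly is UTC+9:30, so local arrival = 20:25 + 9:30 = 05:55 on Nov 19.
Layover = 15:45 − 05:55 = 9 hours 50 minutes.

9 hours 50 minutes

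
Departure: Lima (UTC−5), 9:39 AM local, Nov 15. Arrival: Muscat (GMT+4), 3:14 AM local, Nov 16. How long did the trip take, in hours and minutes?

Departure in UTC: 9:39 AM + 5:00 = 2:39 PM on Nov 15.
Arrival in UTC: 3:14 AM − 4:00 = 11:14 PM on Nov 15.
Elapsed = 11:14 PM − 2:39 PM = 8 hours 35 minutes.

8 hours 35 minutes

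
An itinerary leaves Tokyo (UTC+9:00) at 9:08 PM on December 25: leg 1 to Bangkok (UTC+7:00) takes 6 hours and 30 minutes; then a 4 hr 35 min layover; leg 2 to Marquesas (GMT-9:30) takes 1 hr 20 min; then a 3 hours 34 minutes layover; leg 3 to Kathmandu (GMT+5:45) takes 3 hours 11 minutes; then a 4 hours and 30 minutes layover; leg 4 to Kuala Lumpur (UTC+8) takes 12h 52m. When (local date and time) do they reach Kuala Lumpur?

8:40 AM on Dec 27

Convert departure to UTC: 9:08 PM − 9:00 = 12:08 PM UTC on Dec 25.
Add 6 hours 30 minutes leg 1 → 6:38 PM UTC.
Add 4 hours 35 minutes layover in Bangkok → 11:13 PM UTC.
Add 1 hour and 20 minutes leg 2 → 12:33 AM UTC (Dec 26).
Add 3 hours 34 minutes layover in Marquesas → 4:07 AM UTC.
Add 3 hours and 11 minutes leg 3 → 7:18 AM UTC.
Add 4 hours 30 minutes layover in Kathmandu → 11:48 AM UTC.
Add 12 hours 52 minutes leg 4 → 12:40 AM UTC (Dec 27).
Kuala Lumpur is UTC+8:00, so local arrival = 12:40 AM + 8:00 = 8:40 AM on Dec 27.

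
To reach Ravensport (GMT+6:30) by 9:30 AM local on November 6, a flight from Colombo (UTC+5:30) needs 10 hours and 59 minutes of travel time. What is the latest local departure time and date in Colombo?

9:31 PM on November 5

Target arrival in UTC: 9:30 AM − 6:30 = 3:00 AM on Nov 6.
Subtract 10 hours 59 minutes → departure 4:01 PM UTC on Nov 5.
Colombo is UTC+5:30: 4:01 PM + 5:30 = 9:31 PM on Nov 5.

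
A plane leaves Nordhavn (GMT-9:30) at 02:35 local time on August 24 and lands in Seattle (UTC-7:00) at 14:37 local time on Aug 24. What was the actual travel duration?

Seattle is 2:30 ahead of Nordhavn.
Clock-face elapsed time (ignoring zones) is 12 hours 2 minutes.
Actual elapsed = 12 hours 2 minutes − 2:30 = 9 hours 32 minutes.

9 hours 32 minutes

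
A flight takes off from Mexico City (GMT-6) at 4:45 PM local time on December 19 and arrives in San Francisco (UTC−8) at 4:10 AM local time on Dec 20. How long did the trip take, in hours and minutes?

13 hours 25 minutes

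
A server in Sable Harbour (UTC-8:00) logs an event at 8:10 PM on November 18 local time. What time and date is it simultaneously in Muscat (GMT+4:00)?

In UTC: 8:10 PM + 8:00 = 4:10 AM on Nov 19.
Muscat is UTC+4:00: 4:10 AM + 4:00 = 8:10 AM on Nov 19.

8:10 AM on November 19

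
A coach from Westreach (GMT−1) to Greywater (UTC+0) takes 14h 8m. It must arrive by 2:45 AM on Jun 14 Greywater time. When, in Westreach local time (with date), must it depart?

11:37 AM on Jun 13

Target arrival is already UTC: 2:45 AM on Jun 14.
Subtract 14 hours 8 minutes → departure 12:37 PM UTC on Jun 13.
Westreach is UTC−1:00: 12:37 PM − 1:00 = 11:37 AM on Jun 13.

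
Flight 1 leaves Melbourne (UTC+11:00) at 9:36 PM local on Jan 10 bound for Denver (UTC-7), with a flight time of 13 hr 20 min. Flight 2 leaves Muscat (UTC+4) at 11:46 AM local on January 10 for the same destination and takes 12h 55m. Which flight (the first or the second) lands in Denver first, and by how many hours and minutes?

the second, by 3 hours 15 minutes

Flight 1 in UTC: 9:36 PM − 11:00 = 10:36 AM on Jan 10.
+13 hours 20 minutes → arrive 11:56 PM UTC on Jan 10.
Flight 2 in UTC: 11:46 AM − 4:00 = 7:46 AM on Jan 10.
+12 hours and 55 minutes → arrive 8:41 PM UTC on Jan 10.
Flight 2 lands earlier by 3 hours 15 minutes.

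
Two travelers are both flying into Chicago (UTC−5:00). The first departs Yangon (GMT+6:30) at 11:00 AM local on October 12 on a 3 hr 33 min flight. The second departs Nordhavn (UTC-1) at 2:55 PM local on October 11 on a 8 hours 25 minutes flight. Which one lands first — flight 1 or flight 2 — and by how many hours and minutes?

the second, by 7 hours 43 minutes

Flight 1 in UTC: 11:00 AM − 6:30 = 4:30 AM on Oct 12.
+3 hours 33 minutes → arrive 8:03 AM UTC on Oct 12.
Flight 2 in UTC: 2:55 PM + 1:00 = 3:55 PM on Oct 11.
+8 hours 25 minutes → arrive 12:20 AM UTC on Oct 12.
Flight 2 lands earlier by 7 hours 43 minutes.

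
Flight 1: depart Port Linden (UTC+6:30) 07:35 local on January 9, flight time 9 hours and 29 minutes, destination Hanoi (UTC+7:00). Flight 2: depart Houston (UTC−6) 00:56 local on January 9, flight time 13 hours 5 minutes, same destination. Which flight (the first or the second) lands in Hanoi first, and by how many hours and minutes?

the first, by 9 hours 27 minutes

Flight 1 in UTC: 07:35 − 6:30 = 01:05 on Jan 9.
+9 hours and 29 minutes → arrive 10:34 UTC on Jan 9.
Flight 2 in UTC: 00:56 + 6:00 = 06:56 on Jan 9.
+13 hours 5 minutes → arrive 20:01 UTC on Jan 9.
Flight 1 lands earlier by 9 hours 27 minutes.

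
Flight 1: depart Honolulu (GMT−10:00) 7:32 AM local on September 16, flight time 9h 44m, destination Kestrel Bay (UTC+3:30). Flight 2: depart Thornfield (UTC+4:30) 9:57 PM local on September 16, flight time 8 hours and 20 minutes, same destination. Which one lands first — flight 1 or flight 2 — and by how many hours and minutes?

Flight 1 in UTC: 7:32 AM + 10:00 = 5:32 PM on Sep 16.
+9 hours 44 minutes → arrive 3:16 AM UTC on Sep 17.
Flight 2 in UTC: 9:57 PM − 4:30 = 5:27 PM on Sep 16.
+8 hours and 20 minutes → arrive 1:47 AM UTC on Sep 17.
Flight 2 lands earlier by 1 hour 29 minutes.

the second, by 1 hour 29 minutes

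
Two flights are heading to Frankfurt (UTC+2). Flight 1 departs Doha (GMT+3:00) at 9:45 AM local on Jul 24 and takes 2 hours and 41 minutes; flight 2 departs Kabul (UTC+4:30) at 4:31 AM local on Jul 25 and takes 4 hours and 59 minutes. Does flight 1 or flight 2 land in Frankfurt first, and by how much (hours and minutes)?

the first, by 19 hours 34 minutes

Flight 1 in UTC: 9:45 AM − 3:00 = 6:45 AM on Jul 24.
+2 hours and 41 minutes → arrive 9:26 AM UTC on Jul 24.
Flight 2 in UTC: 4:31 AM − 4:30 = 12:01 AM on Jul 25.
+4 hours 59 minutes → arrive 5:00 AM UTC on Jul 25.
Flight 1 lands earlier by 19 hours 34 minutes.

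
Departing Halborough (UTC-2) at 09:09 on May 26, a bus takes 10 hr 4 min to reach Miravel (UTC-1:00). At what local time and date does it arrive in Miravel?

20:13 on May 26

Miravel is 1:00 ahead of Halborough.
After 10 hours 4 minutes it is 19:13 in Halborough.
Shift by the zone difference: 19:13 + 1:00 = 20:13 on May 26 in Miravel.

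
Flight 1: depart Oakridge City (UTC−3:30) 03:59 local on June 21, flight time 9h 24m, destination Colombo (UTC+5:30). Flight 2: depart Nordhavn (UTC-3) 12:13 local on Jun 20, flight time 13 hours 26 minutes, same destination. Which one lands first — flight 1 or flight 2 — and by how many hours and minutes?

Flight 1 in UTC: 03:59 + 3:30 = 07:29 on Jun 21.
+9 hours and 24 minutes → arrive 16:53 UTC on Jun 21.
Flight 2 in UTC: 12:13 + 3:00 = 15:13 on Jun 20.
+13 hours 26 minutes → arrive 04:39 UTC on Jun 21.
Flight 2 lands earlier by 12 hours 14 minutes.

the second, by 12 hours 14 minutes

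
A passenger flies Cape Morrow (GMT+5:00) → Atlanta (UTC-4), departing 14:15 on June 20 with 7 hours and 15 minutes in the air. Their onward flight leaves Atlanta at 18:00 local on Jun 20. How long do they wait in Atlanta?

Convert departure to UTC: 14:15 − 5:00 = 09:15 UTC on Jun 20.
Add 7 hours 15 minutes flight time → 16:30 UTC.
Atlanta is UTC−4:00, so local arrival = 16:30 − 4:00 = 12:30 on Jun 20.
Layover = 18:00 − 12:30 = 5 hours 30 minutes.

5 hours 30 minutes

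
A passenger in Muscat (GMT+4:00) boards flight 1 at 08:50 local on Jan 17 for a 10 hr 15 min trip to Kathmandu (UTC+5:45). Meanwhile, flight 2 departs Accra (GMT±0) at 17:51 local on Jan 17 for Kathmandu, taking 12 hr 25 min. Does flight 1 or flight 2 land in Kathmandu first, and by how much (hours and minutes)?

Flight 1 in UTC: 08:50 − 4:00 = 04:50 on Jan 17.
+10 hours and 15 minutes → arrive 15:05 UTC on Jan 17.
Flight 2 departs at 17:51 UTC (Jan 17).
+12 hours 25 minutes → arrive 06:16 UTC on Jan 18.
Flight 1 lands earlier by 15 hours 11 minutes.

the first, by 15 hours 11 minutes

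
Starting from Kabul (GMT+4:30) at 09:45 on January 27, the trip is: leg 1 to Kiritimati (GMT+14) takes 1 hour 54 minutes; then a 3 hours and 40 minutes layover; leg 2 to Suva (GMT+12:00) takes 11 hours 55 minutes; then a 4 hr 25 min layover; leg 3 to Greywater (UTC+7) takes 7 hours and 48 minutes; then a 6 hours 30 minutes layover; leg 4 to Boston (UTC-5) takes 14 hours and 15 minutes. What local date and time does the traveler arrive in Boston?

02:42 on January 29

Convert departure to UTC: 09:45 − 4:30 = 05:15 UTC on Jan 27.
Add 1 hour 54 minutes leg 1 → 07:09 UTC.
Add 3 hours 40 minutes layover in Kiritimati → 10:49 UTC.
Add 11 hours 55 minutes leg 2 → 22:44 UTC.
Add 4 hours and 25 minutes layover in Suva → 03:09 UTC (Jan 28).
Add 7 hours 48 minutes leg 3 → 10:57 UTC.
Add 6 hours 30 minutes layover in Greywater → 17:27 UTC.
Add 14 hours 15 minutes leg 4 → 07:42 UTC (Jan 29).
Boston is UTC−5:00, so local arrival = 07:42 − 5:00 = 02:42 on Jan 29.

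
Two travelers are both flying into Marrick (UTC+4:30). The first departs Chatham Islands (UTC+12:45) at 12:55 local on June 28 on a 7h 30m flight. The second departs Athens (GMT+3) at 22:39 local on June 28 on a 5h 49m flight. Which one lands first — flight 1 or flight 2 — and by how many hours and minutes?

the first, by 17 hours 48 minutes

Flight 1 in UTC: 12:55 − 12:45 = 00:10 on Jun 28.
+7 hours and 30 minutes → arrive 07:40 UTC on Jun 28.
Flight 2 in UTC: 22:39 − 3:00 = 19:39 on Jun 28.
+5 hours and 49 minutes → arrive 01:28 UTC on Jun 29.
Flight 1 lands earlier by 17 hours 48 minutes.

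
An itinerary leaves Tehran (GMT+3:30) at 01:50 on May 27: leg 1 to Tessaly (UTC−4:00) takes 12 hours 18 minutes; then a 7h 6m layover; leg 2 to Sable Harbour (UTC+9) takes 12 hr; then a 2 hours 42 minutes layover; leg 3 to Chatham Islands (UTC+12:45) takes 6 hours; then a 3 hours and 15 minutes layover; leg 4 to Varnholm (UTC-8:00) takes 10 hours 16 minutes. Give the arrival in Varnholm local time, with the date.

19:57 on May 28

Convert departure to UTC: 01:50 − 3:30 = 22:20 UTC on May 26.
Add 12 hours and 18 minutes leg 1 → 10:38 UTC (May 27).
Add 7 hours and 6 minutes layover in Tessaly → 17:44 UTC.
Add 12 hours leg 2 → 05:44 UTC (May 28).
Add 2 hours and 42 minutes layover in Sable Harbour → 08:26 UTC.
Add 6 hours leg 3 → 14:26 UTC.
Add 3 hours and 15 minutes layover in Chatham Islands → 17:41 UTC.
Add 10 hours 16 minutes leg 4 → 03:57 UTC (May 29).
Varnholm is UTC−8:00, so local arrival = 03:57 − 8:00 = 19:57 on May 28.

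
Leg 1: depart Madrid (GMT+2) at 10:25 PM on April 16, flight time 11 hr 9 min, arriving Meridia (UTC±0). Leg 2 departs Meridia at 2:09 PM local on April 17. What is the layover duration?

Convert departure to UTC: 10:25 PM − 2:00 = 8:25 PM UTC on Apr 16.
Add 11 hours 9 minutes flight time → 7:34 AM UTC (Apr 17).
Meridia is UTC+0, so local arrival is the same: 7:34 AM on Apr 17.
Layover = 2:09 PM − 7:34 AM = 6 hours 35 minutes.

6 hours 35 minutes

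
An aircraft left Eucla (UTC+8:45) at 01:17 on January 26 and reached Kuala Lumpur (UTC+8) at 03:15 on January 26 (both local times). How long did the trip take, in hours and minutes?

2 hours 43 minutes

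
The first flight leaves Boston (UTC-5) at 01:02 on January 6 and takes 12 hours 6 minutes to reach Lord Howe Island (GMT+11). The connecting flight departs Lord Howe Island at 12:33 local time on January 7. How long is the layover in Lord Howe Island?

7 hours 25 minutes

Convert departure to UTC: 01:02 + 5:00 = 06:02 UTC on Jan 6.
Add 12 hours and 6 minutes flight time → 18:08 UTC.
Lord Howe Island is UTC+11:00, so local arrival = 18:08 + 11:00 = 05:08 on Jan 7.
Layover = 12:33 − 05:08 = 7 hours 25 minutes.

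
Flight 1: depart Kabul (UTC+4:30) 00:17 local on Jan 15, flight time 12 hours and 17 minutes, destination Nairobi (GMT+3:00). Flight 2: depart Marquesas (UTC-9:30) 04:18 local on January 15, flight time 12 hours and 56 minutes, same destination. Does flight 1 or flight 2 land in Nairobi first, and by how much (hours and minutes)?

the first, by 18 hours 40 minutes

Flight 1 in UTC: 00:17 − 4:30 = 19:47 on Jan 14.
+12 hours and 17 minutes → arrive 08:04 UTC on Jan 15.
Flight 2 in UTC: 04:18 + 9:30 = 13:48 on Jan 15.
+12 hours 56 minutes → arrive 02:44 UTC on Jan 16.
Flight 1 lands earlier by 18 hours 40 minutes.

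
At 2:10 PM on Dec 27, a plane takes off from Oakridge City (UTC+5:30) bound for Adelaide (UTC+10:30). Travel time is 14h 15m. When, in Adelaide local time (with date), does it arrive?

9:25 AM on Dec 28

Convert departure to UTC: 2:10 PM − 5:30 = 8:40 AM UTC on Dec 27.
Add 14 hours and 15 minutes travel time → 10:55 PM UTC.
Adelaide is UTC+10:30, so local arrival = 10:55 PM + 10:30 = 9:25 AM on Dec 28.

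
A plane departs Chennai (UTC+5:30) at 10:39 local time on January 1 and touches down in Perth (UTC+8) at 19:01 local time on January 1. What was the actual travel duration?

Perth is 2:30 ahead of Chennai.
Clock-face elapsed time (ignoring zones) is 8 hours 22 minutes.
Actual elapsed = 8 hours 22 minutes − 2:30 = 5 hours 52 minutes.

5 hours 52 minutes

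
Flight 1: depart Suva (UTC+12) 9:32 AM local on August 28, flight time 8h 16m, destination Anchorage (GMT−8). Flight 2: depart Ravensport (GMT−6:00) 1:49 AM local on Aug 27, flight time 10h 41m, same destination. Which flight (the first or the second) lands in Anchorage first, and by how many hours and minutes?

Flight 1 in UTC: 9:32 AM − 12:00 = 9:32 PM on Aug 27.
+8 hours and 16 minutes → arrive 5:48 AM UTC on Aug 28.
Flight 2 in UTC: 1:49 AM + 6:00 = 7:49 AM on Aug 27.
+10 hours 41 minutes → arrive 6:30 PM UTC on Aug 27.
Flight 2 lands earlier by 11 hours 18 minutes.

the second, by 11 hours 18 minutes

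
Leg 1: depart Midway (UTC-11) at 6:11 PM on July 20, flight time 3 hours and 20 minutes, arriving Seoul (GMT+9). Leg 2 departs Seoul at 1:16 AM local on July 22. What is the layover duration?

7 hours 45 minutes

Convert departure to UTC: 6:11 PM + 11:00 = 5:11 AM UTC on Jul 21.
Add 3 hours 20 minutes flight time → 8:31 AM UTC.
Seoul is UTC+9:00, so local arrival = 8:31 AM + 9:00 = 5:31 PM on Jul 21.
Layover = 1:16 AM − 5:31 PM (+1 day) = 7 hours 45 minutes.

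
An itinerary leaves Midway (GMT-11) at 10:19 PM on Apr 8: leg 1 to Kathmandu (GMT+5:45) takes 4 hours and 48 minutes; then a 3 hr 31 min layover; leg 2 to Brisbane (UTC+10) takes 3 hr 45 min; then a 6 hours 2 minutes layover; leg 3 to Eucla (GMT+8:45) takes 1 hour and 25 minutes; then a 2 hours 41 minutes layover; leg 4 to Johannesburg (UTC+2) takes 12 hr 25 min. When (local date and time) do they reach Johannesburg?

9:56 PM on April 10

Convert departure to UTC: 10:19 PM + 11:00 = 9:19 AM UTC on Apr 9.
Add 4 hours and 48 minutes leg 1 → 2:07 PM UTC.
Add 3 hours and 31 minutes layover in Kathmandu → 5:38 PM UTC.
Add 3 hours 45 minutes leg 2 → 9:23 PM UTC.
Add 6 hours 2 minutes layover in Brisbane → 3:25 AM UTC (Apr 10).
Add 1 hour 25 minutes leg 3 → 4:50 AM UTC.
Add 2 hours 41 minutes layover in Eucla → 7:31 AM UTC.
Add 12 hours and 25 minutes leg 4 → 7:56 PM UTC.
Johannesburg is UTC+2:00, so local arrival = 7:56 PM + 2:00 = 9:56 PM on Apr 10.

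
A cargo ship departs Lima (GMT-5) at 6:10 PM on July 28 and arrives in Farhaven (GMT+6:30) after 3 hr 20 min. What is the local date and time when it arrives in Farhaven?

9:00 AM on Jul 29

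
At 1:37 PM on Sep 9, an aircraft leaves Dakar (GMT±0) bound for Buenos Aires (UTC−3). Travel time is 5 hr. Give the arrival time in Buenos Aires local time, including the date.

Buenos Aires is 3:00 behind Dakar.
After 5 hours it is 6:37 PM in Dakar.
Shift by the zone difference: 6:37 PM − 3:00 = 3:37 PM on Sep 9 in Buenos Aires.

3:37 PM on September 9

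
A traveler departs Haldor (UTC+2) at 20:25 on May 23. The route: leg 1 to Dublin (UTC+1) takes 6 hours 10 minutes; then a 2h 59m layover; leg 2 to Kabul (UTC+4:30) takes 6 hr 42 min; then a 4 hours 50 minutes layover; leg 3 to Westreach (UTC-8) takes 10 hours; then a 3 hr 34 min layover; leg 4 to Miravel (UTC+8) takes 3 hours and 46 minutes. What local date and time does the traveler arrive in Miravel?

16:26 on May 25

Convert departure to UTC: 20:25 − 2:00 = 18:25 UTC on May 23.
Add 6 hours and 10 minutes leg 1 → 00:35 UTC (May 24).
Add 2 hours and 59 minutes layover in Dublin → 03:34 UTC.
Add 6 hours and 42 minutes leg 2 → 10:16 UTC.
Add 4 hours 50 minutes layover in Kabul → 15:06 UTC.
Add 10 hours leg 3 → 01:06 UTC (May 25).
Add 3 hours 34 minutes layover in Westreach → 04:40 UTC.
Add 3 hours and 46 minutes leg 4 → 08:26 UTC.
Miravel is UTC+8:00, so local arrival = 08:26 + 8:00 = 16:26 on May 25.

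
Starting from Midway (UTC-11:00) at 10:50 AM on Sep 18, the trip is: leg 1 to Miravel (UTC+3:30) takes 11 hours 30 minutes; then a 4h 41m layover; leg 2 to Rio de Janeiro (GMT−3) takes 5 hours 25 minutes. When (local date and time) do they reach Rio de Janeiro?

4:26 PM on Sep 19

Convert departure to UTC: 10:50 AM + 11:00 = 9:50 PM UTC on Sep 18.
Add 11 hours 30 minutes leg 1 → 9:20 AM UTC (Sep 19).
Add 4 hours and 41 minutes layover in Miravel → 2:01 PM UTC.
Add 5 hours 25 minutes leg 2 → 7:26 PM UTC.
Rio de Janeiro is UTC−3:00, so local arrival = 7:26 PM − 3:00 = 4:26 PM on Sep 19.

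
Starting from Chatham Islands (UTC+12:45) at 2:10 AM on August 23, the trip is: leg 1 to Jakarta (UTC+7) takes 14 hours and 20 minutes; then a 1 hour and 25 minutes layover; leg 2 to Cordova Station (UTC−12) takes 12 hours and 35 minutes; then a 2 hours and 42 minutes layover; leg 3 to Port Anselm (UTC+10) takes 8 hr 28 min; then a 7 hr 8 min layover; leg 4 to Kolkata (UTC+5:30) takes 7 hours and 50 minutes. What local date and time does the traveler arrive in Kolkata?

Convert departure to UTC: 2:10 AM − 12:45 = 1:25 PM UTC on Aug 22.
Add 14 hours and 20 minutes leg 1 → 3:45 AM UTC (Aug 23).
Add 1 hour and 25 minutes layover in Jakarta → 5:10 AM UTC.
Add 12 hours 35 minutes leg 2 → 5:45 PM UTC.
Add 2 hours 42 minutes layover in Cordova Station → 8:27 PM UTC.
Add 8 hours 28 minutes leg 3 → 4:55 AM UTC (Aug 24).
Add 7 hours 8 minutes layover in Port Anselm → 12:03 PM UTC.
Add 7 hours and 50 minutes leg 4 → 7:53 PM UTC.
Kolkata is UTC+5:30, so local arrival = 7:53 PM + 5:30 = 1:23 AM on Aug 25.

1:23 AM on August 25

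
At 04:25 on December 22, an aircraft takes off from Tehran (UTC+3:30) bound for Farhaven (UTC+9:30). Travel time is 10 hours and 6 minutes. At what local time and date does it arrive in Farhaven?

Convert departure to UTC: 04:25 − 3:30 = 00:55 UTC on Dec 22.
Add 10 hours 6 minutes travel time → 11:01 UTC.
Farhaven is UTC+9:30, so local arrival = 11:01 + 9:30 = 20:31 on Dec 22.

20:31 on Dec 22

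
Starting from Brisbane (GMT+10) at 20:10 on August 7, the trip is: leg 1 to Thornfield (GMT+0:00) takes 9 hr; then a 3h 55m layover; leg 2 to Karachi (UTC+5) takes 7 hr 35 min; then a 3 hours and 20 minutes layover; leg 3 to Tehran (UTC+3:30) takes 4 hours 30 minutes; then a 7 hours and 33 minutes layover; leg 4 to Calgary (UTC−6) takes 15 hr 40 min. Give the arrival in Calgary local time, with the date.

07:43 on Aug 9

Convert departure to UTC: 20:10 − 10:00 = 10:10 UTC on Aug 7.
Add 9 hours leg 1 → 19:10 UTC.
Add 3 hours and 55 minutes layover in Thornfield → 23:05 UTC.
Add 7 hours and 35 minutes leg 2 → 06:40 UTC (Aug 8).
Add 3 hours and 20 minutes layover in Karachi → 10:00 UTC.
Add 4 hours and 30 minutes leg 3 → 14:30 UTC.
Add 7 hours 33 minutes layover in Tehran → 22:03 UTC.
Add 15 hours 40 minutes leg 4 → 13:43 UTC (Aug 9).
Calgary is UTC−6:00, so local arrival = 13:43 − 6:00 = 07:43 on Aug 9.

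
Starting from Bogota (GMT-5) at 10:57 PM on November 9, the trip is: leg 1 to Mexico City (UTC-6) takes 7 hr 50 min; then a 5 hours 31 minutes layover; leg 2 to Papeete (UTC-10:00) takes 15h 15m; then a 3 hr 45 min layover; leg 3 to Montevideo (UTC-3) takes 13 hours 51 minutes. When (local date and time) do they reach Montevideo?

11:09 PM on November 11

Convert departure to UTC: 10:57 PM + 5:00 = 3:57 AM UTC on Nov 10.
Add 7 hours and 50 minutes leg 1 → 11:47 AM UTC.
Add 5 hours and 31 minutes layover in Mexico City → 5:18 PM UTC.
Add 15 hours and 15 minutes leg 2 → 8:33 AM UTC (Nov 11).
Add 3 hours and 45 minutes layover in Papeete → 12:18 PM UTC.
Add 13 hours 51 minutes leg 3 → 2:09 AM UTC (Nov 12).
Montevideo is UTC−3:00, so local arrival = 2:09 AM − 3:00 = 11:09 PM on Nov 11.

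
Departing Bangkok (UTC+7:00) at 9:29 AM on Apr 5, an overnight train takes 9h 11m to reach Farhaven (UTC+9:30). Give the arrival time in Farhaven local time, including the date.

9:10 PM on Apr 5

Convert departure to UTC: 9:29 AM − 7:00 = 2:29 AM UTC on Apr 5.
Add 9 hours and 11 minutes travel time → 11:40 AM UTC.
Farhaven is UTC+9:30, so local arrival = 11:40 AM + 9:30 = 9:10 PM on Apr 5.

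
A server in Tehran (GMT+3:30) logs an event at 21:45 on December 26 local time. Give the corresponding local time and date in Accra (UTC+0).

18:15 on December 26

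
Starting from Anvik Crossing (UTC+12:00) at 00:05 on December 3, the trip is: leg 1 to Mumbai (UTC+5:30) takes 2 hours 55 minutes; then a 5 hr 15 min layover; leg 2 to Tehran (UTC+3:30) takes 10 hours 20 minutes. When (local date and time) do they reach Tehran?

10:05 on December 3

Convert departure to UTC: 00:05 − 12:00 = 12:05 UTC on Dec 2.
Add 2 hours 55 minutes leg 1 → 15:00 UTC.
Add 5 hours 15 minutes layover in Mumbai → 20:15 UTC.
Add 10 hours 20 minutes leg 2 → 06:35 UTC (Dec 3).
Tehran is UTC+3:30, so local arrival = 06:35 + 3:30 = 10:05 on Dec 3.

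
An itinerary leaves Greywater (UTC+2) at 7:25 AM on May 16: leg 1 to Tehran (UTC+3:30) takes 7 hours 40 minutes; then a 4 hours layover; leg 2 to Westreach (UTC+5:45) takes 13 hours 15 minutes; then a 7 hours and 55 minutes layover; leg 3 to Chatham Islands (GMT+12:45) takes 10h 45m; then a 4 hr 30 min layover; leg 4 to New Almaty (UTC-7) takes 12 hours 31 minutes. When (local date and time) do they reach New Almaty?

11:01 AM on May 18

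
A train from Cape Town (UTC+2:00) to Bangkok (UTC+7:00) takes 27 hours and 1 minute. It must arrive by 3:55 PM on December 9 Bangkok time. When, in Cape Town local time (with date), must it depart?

7:54 AM on December 8

Target arrival in UTC: 3:55 PM − 7:00 = 8:55 AM on Dec 9.
Subtract 27 hours 1 minute → departure 5:54 AM UTC on Dec 8.
Cape Town is UTC+2:00: 5:54 AM + 2:00 = 7:54 AM on Dec 8.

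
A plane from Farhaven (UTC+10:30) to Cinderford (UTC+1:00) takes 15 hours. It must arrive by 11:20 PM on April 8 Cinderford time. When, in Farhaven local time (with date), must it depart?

Target arrival in UTC: 11:20 PM − 1:00 = 10:20 PM on Apr 8.
Subtract 15 hours → departure 7:20 AM UTC on Apr 8.
Farhaven is UTC+10:30: 7:20 AM + 10:30 = 5:50 PM on Apr 8.

5:50 PM on April 8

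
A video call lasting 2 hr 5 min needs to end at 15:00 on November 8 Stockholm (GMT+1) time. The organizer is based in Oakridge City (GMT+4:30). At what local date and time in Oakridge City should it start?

Target end time in UTC: 15:00 − 1:00 = 14:00 on Nov 8.
Subtract 2 hours 5 minutes → start 11:55 UTC on Nov 8.
Oakridge City is UTC+4:30: 11:55 + 4:30 = 16:25 on Nov 8.

16:25 on Nov 8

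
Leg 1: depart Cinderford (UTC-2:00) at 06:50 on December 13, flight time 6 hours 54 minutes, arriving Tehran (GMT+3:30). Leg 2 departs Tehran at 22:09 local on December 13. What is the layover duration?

2 hours 55 minutes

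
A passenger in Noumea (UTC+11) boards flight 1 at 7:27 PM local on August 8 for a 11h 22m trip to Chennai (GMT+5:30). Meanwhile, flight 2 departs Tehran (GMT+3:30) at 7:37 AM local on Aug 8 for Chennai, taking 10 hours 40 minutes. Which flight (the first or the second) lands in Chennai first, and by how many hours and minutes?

Flight 1 in UTC: 7:27 PM − 11:00 = 8:27 AM on Aug 8.
+11 hours and 22 minutes → arrive 7:49 PM UTC on Aug 8.
Flight 2 in UTC: 7:37 AM − 3:30 = 4:07 AM on Aug 8.
+10 hours 40 minutes → arrive 2:47 PM UTC on Aug 8.
Flight 2 lands earlier by 5 hours 2 minutes.

the second, by 5 hours 2 minutes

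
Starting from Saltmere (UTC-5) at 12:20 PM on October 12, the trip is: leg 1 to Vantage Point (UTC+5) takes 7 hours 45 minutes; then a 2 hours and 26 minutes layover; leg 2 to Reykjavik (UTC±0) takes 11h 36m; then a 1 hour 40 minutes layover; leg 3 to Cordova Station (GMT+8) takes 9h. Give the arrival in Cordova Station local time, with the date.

Convert departure to UTC: 12:20 PM + 5:00 = 5:20 PM UTC on Oct 12.
Add 7 hours 45 minutes leg 1 → 1:05 AM UTC (Oct 13).
Add 2 hours 26 minutes layover in Vantage Point → 3:31 AM UTC.
Add 11 hours and 36 minutes leg 2 → 3:07 PM UTC.
Add 1 hour and 40 minutes layover in Reykjavik → 4:47 PM UTC.
Add 9 hours leg 3 → 1:47 AM UTC (Oct 14).
Cordova Station is UTC+8:00, so local arrival = 1:47 AM + 8:00 = 9:47 AM on Oct 14.

9:47 AM on October 14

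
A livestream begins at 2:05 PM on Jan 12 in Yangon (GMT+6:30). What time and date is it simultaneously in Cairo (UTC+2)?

9:35 AM on Jan 12

Cairo is 4:30 behind Yangon.
Shift by the zone difference: 2:05 PM − 4:30 = 9:35 AM on Jan 12 in Cairo.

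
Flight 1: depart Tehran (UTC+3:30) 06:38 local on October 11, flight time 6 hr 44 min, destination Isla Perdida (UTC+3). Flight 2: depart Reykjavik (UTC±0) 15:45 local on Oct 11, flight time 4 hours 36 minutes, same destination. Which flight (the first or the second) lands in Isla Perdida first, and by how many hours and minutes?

Flight 1 in UTC: 06:38 − 3:30 = 03:08 on Oct 11.
+6 hours and 44 minutes → arrive 09:52 UTC on Oct 11.
Flight 2 departs at 15:45 UTC (Oct 11).
+4 hours and 36 minutes → arrive 20:21 UTC on Oct 11.
Flight 1 lands earlier by 10 hours 29 minutes.

the first, by 10 hours 29 minutes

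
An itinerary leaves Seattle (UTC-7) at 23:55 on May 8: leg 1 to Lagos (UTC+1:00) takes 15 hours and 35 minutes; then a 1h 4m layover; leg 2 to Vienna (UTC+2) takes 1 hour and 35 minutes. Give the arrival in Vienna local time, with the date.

03:09 on May 10

Convert departure to UTC: 23:55 + 7:00 = 06:55 UTC on May 9.
Add 15 hours and 35 minutes leg 1 → 22:30 UTC.
Add 1 hour 4 minutes layover in Lagos → 23:34 UTC.
Add 1 hour and 35 minutes leg 2 → 01:09 UTC (May 10).
Vienna is UTC+2:00, so local arrival = 01:09 + 2:00 = 03:09 on May 10.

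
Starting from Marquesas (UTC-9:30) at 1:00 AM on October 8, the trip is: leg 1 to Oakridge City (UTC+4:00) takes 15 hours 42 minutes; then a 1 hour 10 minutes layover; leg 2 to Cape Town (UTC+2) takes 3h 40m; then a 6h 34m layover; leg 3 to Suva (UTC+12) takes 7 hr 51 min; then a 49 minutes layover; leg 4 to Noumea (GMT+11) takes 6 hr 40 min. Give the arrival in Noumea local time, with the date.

3:56 PM on October 10

Convert departure to UTC: 1:00 AM + 9:30 = 10:30 AM UTC on Oct 8.
Add 15 hours and 42 minutes leg 1 → 2:12 AM UTC (Oct 9).
Add 1 hour and 10 minutes layover in Oakridge City → 3:22 AM UTC.
Add 3 hours 40 minutes leg 2 → 7:02 AM UTC.
Add 6 hours and 34 minutes layover in Cape Town → 1:36 PM UTC.
Add 7 hours 51 minutes leg 3 → 9:27 PM UTC.
Add 49 minutes layover in Suva → 10:16 PM UTC.
Add 6 hours and 40 minutes leg 4 → 4:56 AM UTC (Oct 10).
Noumea is UTC+11:00, so local arrival = 4:56 AM + 11:00 = 3:56 PM on Oct 10.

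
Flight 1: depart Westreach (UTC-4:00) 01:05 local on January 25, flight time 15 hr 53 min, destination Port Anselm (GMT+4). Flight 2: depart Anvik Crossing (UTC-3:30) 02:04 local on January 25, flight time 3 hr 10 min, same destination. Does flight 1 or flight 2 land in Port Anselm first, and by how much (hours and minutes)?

the second, by 12 hours 14 minutes

Flight 1 in UTC: 01:05 + 4:00 = 05:05 on Jan 25.
+15 hours 53 minutes → arrive 20:58 UTC on Jan 25.
Flight 2 in UTC: 02:04 + 3:30 = 05:34 on Jan 25.
+3 hours and 10 minutes → arrive 08:44 UTC on Jan 25.
Flight 2 lands earlier by 12 hours 14 minutes.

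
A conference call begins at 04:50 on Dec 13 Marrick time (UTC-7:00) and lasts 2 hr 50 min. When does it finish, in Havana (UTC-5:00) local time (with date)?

Convert start to UTC: 04:50 + 7:00 = 11:50 UTC on Dec 13.
Add 2 hours 50 minutes duration → 14:40 UTC.
Havana is UTC−5:00, so local end time = 14:40 − 5:00 = 09:40 on Dec 13.

09:40 on December 13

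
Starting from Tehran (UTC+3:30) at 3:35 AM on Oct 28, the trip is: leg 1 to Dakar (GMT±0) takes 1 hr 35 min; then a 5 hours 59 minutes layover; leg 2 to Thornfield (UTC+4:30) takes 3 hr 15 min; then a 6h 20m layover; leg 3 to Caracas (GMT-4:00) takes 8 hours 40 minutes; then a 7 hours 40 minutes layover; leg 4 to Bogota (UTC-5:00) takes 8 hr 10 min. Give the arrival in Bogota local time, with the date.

12:44 PM on October 29

Convert departure to UTC: 3:35 AM − 3:30 = 12:05 AM UTC on Oct 28.
Add 1 hour 35 minutes leg 1 → 1:40 AM UTC.
Add 5 hours and 59 minutes layover in Dakar → 7:39 AM UTC.
Add 3 hours 15 minutes leg 2 → 10:54 AM UTC.
Add 6 hours 20 minutes layover in Thornfield → 5:14 PM UTC.
Add 8 hours 40 minutes leg 3 → 1:54 AM UTC (Oct 29).
Add 7 hours 40 minutes layover in Caracas → 9:34 AM UTC.
Add 8 hours and 10 minutes leg 4 → 5:44 PM UTC.
Bogota is UTC−5:00, so local arrival = 5:44 PM − 5:00 = 12:44 PM on Oct 29.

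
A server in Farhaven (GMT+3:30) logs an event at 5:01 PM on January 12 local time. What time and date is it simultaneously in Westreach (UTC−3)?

10:31 AM on January 12

In UTC: 5:01 PM − 3:30 = 1:31 PM on Jan 12.
Westreach is UTC−3:00: 1:31 PM − 3:00 = 10:31 AM on Jan 12.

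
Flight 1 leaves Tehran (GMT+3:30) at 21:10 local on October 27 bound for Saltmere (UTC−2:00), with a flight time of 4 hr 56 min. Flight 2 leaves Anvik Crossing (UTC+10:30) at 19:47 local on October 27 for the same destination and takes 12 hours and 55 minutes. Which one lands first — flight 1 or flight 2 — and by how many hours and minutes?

the second, by 24 minutes

Flight 1 in UTC: 21:10 − 3:30 = 17:40 on Oct 27.
+4 hours 56 minutes → arrive 22:36 UTC on Oct 27.
Flight 2 in UTC: 19:47 − 10:30 = 09:17 on Oct 27.
+12 hours 55 minutes → arrive 22:12 UTC on Oct 27.
Flight 2 lands earlier by 24 minutes.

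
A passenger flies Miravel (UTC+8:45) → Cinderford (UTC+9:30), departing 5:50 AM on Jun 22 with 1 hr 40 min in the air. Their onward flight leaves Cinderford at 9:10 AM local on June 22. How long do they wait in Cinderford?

55 minutes

Convert departure to UTC: 5:50 AM − 8:45 = 9:05 PM UTC on Jun 21.
Add 1 hour 40 minutes flight time → 10:45 PM UTC.
Cinderford is UTC+9:30, so local arrival = 10:45 PM + 9:30 = 8:15 AM on Jun 22.
Layover = 9:10 AM − 8:15 AM = 55 minutes.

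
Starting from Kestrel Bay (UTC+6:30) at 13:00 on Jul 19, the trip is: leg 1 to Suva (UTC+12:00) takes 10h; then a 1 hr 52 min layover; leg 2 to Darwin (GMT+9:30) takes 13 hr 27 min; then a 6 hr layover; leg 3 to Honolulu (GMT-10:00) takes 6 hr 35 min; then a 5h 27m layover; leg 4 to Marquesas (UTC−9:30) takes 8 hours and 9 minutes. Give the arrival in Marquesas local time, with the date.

Convert departure to UTC: 13:00 − 6:30 = 06:30 UTC on Jul 19.
Add 10 hours leg 1 → 16:30 UTC.
Add 1 hour and 52 minutes layover in Suva → 18:22 UTC.
Add 13 hours 27 minutes leg 2 → 07:49 UTC (Jul 20).
Add 6 hours layover in Darwin → 13:49 UTC.
Add 6 hours and 35 minutes leg 3 → 20:24 UTC.
Add 5 hours 27 minutes layover in Honolulu → 01:51 UTC (Jul 21).
Add 8 hours 9 minutes leg 4 → 10:00 UTC.
Marquesas is UTC−9:30, so local arrival = 10:00 − 9:30 = 00:30 on Jul 21.

00:30 on July 21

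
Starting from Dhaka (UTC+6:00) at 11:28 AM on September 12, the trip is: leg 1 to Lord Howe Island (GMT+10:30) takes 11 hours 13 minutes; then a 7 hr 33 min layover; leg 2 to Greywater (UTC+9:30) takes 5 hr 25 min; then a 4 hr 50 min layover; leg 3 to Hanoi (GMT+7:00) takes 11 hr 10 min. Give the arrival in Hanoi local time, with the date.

4:39 AM on Sep 14

Convert departure to UTC: 11:28 AM − 6:00 = 5:28 AM UTC on Sep 12.
Add 11 hours 13 minutes leg 1 → 4:41 PM UTC.
Add 7 hours 33 minutes layover in Lord Howe Island → 12:14 AM UTC (Sep 13).
Add 5 hours and 25 minutes leg 2 → 5:39 AM UTC.
Add 4 hours 50 minutes layover in Greywater → 10:29 AM UTC.
Add 11 hours 10 minutes leg 3 → 9:39 PM UTC.
Hanoi is UTC+7:00, so local arrival = 9:39 PM + 7:00 = 4:39 AM on Sep 14.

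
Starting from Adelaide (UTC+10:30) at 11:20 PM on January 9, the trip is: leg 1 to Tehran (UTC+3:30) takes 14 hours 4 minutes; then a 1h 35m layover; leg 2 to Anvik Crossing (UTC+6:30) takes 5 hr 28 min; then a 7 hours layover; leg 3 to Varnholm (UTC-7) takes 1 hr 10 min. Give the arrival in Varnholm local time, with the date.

11:07 AM on Jan 10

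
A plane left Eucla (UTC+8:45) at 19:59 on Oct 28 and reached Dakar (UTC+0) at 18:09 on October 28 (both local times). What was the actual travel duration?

6 hours 55 minutes

Departure in UTC: 19:59 − 8:45 = 11:14 on Oct 28.
Arrival is already UTC: 18:09 on Oct 28.
Elapsed = 18:09 − 11:14 = 6 hours 55 minutes.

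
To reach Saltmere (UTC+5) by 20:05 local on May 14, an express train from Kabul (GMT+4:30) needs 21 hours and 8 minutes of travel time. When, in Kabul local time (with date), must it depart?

22:27 on May 13

Target arrival in UTC: 20:05 − 5:00 = 15:05 on May 14.
Subtract 21 hours 8 minutes → departure 17:57 UTC on May 13.
Kabul is UTC+4:30: 17:57 + 4:30 = 22:27 on May 13.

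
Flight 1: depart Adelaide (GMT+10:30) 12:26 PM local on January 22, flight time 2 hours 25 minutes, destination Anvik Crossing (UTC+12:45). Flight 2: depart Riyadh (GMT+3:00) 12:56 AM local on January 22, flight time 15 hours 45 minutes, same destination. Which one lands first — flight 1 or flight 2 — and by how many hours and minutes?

Flight 1 in UTC: 12:26 PM − 10:30 = 1:56 AM on Jan 22.
+2 hours and 25 minutes → arrive 4:21 AM UTC on Jan 22.
Flight 2 in UTC: 12:56 AM − 3:00 = 9:56 PM on Jan 21.
+15 hours 45 minutes → arrive 1:41 PM UTC on Jan 22.
Flight 1 lands earlier by 9 hours 20 minutes.

the first, by 9 hours 20 minutes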